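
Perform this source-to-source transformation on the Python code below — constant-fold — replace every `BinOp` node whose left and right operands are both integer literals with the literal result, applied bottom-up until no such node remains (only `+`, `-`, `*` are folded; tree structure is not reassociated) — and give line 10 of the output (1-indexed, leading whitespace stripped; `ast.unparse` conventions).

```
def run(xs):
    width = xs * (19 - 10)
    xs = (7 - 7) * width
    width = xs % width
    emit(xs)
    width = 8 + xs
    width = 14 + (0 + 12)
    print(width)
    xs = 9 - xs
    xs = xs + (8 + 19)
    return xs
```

xs = xs + 27

Transformed code:
def run(xs):
    width = xs * 9
    xs = 0 * width
    width = xs % width
    emit(xs)
    width = 8 + xs
    width = 26
    print(width)
    xs = 9 - xs
    xs = xs + 27
    return xs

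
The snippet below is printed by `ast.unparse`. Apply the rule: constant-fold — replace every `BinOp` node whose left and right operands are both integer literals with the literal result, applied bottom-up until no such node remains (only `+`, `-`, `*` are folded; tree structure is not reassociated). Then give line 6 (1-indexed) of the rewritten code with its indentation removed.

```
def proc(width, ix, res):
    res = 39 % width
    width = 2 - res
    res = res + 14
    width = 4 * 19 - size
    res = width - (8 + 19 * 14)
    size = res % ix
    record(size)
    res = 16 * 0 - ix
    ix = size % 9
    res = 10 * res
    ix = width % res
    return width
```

Transformed code:
def proc(width, ix, res):
    res = 39 % width
    width = 2 - res
    res = res + 14
    width = 76 - size
    res = width - 274
    size = res % ix
    record(size)
    res = 0 - ix
    ix = size % 9
    res = 10 * res
    ix = width % res
    return width

res = width - 274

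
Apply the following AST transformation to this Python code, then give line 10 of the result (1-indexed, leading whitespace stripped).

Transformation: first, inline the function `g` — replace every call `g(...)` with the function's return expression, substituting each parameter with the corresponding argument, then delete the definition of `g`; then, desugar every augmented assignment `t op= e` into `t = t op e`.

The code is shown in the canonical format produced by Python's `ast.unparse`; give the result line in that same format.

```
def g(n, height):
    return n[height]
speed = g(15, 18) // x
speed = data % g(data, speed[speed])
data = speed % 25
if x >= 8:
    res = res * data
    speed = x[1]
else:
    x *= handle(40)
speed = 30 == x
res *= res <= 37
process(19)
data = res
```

res = res * (res <= 37)

Transformed code:
speed = 15[18] // x
speed = data % data[speed[speed]]
data = speed % 25
if x >= 8:
    res = res * data
    speed = x[1]
else:
    x = x * handle(40)
speed = 30 == x
res = res * (res <= 37)
process(19)
data = res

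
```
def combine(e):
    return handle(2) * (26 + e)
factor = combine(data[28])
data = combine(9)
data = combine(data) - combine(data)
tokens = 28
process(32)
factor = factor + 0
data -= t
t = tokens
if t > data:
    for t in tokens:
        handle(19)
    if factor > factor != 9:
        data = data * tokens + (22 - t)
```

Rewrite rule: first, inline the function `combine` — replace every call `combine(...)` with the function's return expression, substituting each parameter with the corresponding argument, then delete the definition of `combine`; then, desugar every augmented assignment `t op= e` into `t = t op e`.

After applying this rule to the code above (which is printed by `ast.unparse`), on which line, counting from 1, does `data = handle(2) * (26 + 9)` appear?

Transformed code:
factor = handle(2) * (26 + data[28])
data = handle(2) * (26 + 9)
data = handle(2) * (26 + data) - handle(2) * (26 + data)
tokens = 28
process(32)
factor = factor + 0
data = data - t
t = tokens
if t > data:
    for t in tokens:
        handle(19)
    if factor > factor != 9:
        data = data * tokens + (22 - t)

2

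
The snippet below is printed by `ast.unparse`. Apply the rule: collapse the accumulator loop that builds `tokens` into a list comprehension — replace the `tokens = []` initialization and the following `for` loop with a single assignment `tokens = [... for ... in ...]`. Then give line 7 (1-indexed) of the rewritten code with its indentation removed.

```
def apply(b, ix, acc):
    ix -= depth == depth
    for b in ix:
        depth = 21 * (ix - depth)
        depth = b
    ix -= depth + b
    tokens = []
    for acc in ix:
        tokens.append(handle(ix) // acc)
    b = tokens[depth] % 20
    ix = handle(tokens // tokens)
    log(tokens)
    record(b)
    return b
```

Transformed code:
def apply(b, ix, acc):
    ix -= depth == depth
    for b in ix:
        depth = 21 * (ix - depth)
        depth = b
    ix -= depth + b
    tokens = [handle(ix) // acc for acc in ix]
    b = tokens[depth] % 20
    ix = handle(tokens // tokens)
    log(tokens)
    record(b)
    return b

tokens = [handle(ix) // acc for acc in ix]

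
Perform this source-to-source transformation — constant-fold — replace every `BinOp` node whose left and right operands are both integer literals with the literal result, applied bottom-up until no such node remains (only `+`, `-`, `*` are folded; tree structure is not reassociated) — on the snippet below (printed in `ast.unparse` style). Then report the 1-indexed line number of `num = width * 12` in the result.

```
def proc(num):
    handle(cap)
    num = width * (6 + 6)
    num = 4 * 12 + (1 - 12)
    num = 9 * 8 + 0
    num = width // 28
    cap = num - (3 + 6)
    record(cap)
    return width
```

3

Transformed code:
def proc(num):
    handle(cap)
    num = width * 12
    num = 37
    num = 72
    num = width // 28
    cap = num - 9
    record(cap)
    return width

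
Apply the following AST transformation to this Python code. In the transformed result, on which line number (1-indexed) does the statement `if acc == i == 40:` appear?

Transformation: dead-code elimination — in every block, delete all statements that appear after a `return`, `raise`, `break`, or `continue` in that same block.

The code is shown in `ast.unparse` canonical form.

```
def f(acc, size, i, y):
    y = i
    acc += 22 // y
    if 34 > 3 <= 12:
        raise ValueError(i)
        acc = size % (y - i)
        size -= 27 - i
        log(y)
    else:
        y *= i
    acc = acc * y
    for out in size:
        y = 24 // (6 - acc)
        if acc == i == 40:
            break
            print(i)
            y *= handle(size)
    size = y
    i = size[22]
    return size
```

11

Transformed code:
def f(acc, size, i, y):
    y = i
    acc += 22 // y
    if 34 > 3 <= 12:
        raise ValueError(i)
    else:
        y *= i
    acc = acc * y
    for out in size:
        y = 24 // (6 - acc)
        if acc == i == 40:
            break
    size = y
    i = size[22]
    return size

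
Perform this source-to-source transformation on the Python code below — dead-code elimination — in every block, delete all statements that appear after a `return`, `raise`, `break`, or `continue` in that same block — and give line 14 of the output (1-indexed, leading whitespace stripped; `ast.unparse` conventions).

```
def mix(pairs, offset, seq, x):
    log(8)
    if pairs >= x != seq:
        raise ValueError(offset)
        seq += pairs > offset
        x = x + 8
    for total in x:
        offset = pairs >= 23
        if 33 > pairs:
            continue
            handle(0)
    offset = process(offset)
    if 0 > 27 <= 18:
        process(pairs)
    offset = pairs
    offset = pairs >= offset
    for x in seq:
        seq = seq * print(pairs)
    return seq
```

Transformed code:
def mix(pairs, offset, seq, x):
    log(8)
    if pairs >= x != seq:
        raise ValueError(offset)
    for total in x:
        offset = pairs >= 23
        if 33 > pairs:
            continue
    offset = process(offset)
    if 0 > 27 <= 18:
        process(pairs)
    offset = pairs
    offset = pairs >= offset
    for x in seq:
        seq = seq * print(pairs)
    return seq

for x in seq:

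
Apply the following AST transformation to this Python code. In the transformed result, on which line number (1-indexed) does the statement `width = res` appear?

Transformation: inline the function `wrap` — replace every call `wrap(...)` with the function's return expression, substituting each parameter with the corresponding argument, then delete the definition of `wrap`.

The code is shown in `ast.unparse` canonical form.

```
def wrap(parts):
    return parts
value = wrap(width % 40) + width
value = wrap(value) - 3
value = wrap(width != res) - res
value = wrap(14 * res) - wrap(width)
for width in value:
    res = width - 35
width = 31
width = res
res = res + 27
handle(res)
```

8

Transformed code:
value = width % 40 + width
value = value - 3
value = (width != res) - res
value = 14 * res - width
for width in value:
    res = width - 35
width = 31
width = res
res = res + 27
handle(res)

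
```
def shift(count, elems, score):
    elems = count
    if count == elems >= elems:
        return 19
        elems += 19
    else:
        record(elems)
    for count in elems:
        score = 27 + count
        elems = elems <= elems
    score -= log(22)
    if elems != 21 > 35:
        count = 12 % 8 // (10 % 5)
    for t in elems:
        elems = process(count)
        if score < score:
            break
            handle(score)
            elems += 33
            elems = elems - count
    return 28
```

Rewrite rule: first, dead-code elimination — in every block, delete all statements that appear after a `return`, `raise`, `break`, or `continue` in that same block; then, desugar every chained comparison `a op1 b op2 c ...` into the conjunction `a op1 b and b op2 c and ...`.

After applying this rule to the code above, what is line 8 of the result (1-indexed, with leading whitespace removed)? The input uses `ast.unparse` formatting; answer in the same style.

Transformed code:
def shift(count, elems, score):
    elems = count
    if count == elems and elems >= elems:
        return 19
    else:
        record(elems)
    for count in elems:
        score = 27 + count
        elems = elems <= elems
    score -= log(22)
    if elems != 21 and 21 > 35:
        count = 12 % 8 // (10 % 5)
    for t in elems:
        elems = process(count)
        if score < score:
            break
    return 28

score = 27 + count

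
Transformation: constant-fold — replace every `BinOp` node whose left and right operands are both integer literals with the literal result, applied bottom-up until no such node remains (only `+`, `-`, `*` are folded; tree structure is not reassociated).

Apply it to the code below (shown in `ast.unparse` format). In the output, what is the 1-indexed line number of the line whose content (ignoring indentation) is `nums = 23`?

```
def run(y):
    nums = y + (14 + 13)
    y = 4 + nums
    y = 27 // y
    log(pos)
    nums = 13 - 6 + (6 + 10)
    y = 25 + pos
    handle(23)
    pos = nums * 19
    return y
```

6

Transformed code:
def run(y):
    nums = y + 27
    y = 4 + nums
    y = 27 // y
    log(pos)
    nums = 23
    y = 25 + pos
    handle(23)
    pos = nums * 19
    return y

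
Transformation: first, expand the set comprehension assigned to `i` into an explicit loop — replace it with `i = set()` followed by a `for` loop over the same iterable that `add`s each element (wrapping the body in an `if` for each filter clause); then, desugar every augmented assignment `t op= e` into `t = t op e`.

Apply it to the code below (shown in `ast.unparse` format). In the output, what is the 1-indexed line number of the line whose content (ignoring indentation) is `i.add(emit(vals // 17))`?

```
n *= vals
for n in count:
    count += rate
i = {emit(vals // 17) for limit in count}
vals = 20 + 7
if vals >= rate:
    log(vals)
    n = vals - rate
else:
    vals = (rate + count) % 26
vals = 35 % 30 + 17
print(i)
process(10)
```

Transformed code:
n = n * vals
for n in count:
    count = count + rate
i = set()
for limit in count:
    i.add(emit(vals // 17))
vals = 20 + 7
if vals >= rate:
    log(vals)
    n = vals - rate
else:
    vals = (rate + count) % 26
vals = 35 % 30 + 17
print(i)
process(10)

6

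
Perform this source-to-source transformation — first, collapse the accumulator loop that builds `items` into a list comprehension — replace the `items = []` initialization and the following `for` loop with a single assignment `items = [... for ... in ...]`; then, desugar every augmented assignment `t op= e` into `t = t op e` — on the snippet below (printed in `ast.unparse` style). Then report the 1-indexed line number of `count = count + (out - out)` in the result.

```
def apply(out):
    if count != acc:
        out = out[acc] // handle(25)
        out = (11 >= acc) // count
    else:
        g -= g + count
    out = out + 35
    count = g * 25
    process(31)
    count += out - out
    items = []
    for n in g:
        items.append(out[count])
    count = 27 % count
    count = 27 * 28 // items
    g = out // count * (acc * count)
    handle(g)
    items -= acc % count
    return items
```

10

Transformed code:
def apply(out):
    if count != acc:
        out = out[acc] // handle(25)
        out = (11 >= acc) // count
    else:
        g = g - (g + count)
    out = out + 35
    count = g * 25
    process(31)
    count = count + (out - out)
    items = [out[count] for n in g]
    count = 27 % count
    count = 27 * 28 // items
    g = out // count * (acc * count)
    handle(g)
    items = items - acc % count
    return items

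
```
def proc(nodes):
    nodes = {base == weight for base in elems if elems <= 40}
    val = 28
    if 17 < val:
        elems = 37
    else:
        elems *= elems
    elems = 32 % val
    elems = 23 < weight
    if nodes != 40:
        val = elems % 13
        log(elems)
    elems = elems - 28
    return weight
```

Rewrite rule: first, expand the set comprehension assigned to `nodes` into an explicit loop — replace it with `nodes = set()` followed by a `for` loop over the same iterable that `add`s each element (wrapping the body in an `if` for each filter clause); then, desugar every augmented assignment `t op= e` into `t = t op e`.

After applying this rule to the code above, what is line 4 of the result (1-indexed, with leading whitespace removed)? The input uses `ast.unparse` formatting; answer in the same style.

Transformed code:
def proc(nodes):
    nodes = set()
    for base in elems:
        if elems <= 40:
            nodes.add(base == weight)
    val = 28
    if 17 < val:
        elems = 37
    else:
        elems = elems * elems
    elems = 32 % val
    elems = 23 < weight
    if nodes != 40:
        val = elems % 13
        log(elems)
    elems = elems - 28
    return weight

if elems <= 40:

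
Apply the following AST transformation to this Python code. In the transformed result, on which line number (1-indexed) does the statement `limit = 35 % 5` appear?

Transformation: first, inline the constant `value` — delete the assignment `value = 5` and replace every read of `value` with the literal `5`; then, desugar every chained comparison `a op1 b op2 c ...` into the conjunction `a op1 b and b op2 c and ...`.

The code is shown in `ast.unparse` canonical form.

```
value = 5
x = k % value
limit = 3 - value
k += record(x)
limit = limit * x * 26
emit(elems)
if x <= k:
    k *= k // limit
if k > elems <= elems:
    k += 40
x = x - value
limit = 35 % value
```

Transformed code:
x = k % 5
limit = 3 - 5
k += record(x)
limit = limit * x * 26
emit(elems)
if x <= k:
    k *= k // limit
if k > elems and elems <= elems:
    k += 40
x = x - 5
limit = 35 % 5

11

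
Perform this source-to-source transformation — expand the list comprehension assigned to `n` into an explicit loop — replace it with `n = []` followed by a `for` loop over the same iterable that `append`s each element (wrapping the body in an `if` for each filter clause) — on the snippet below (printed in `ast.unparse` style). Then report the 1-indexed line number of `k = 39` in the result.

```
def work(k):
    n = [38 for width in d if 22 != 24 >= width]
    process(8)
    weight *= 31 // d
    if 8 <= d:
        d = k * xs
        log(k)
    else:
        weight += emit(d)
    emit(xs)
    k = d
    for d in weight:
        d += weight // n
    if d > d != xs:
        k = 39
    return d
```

18

Transformed code:
def work(k):
    n = []
    for width in d:
        if 22 != 24 >= width:
            n.append(38)
    process(8)
    weight *= 31 // d
    if 8 <= d:
        d = k * xs
        log(k)
    else:
        weight += emit(d)
    emit(xs)
    k = d
    for d in weight:
        d += weight // n
    if d > d != xs:
        k = 39
    return d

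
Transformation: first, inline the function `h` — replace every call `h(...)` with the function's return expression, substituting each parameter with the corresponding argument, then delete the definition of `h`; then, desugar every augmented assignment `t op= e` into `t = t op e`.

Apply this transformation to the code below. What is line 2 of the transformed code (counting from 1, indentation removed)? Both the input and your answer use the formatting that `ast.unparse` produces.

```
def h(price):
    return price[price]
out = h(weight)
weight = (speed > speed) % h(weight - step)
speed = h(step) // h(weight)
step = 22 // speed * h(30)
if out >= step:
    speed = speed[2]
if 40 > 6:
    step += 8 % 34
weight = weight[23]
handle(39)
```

weight = (speed > speed) % (weight - step)[weight - step]

Transformed code:
out = weight[weight]
weight = (speed > speed) % (weight - step)[weight - step]
speed = step[step] // weight[weight]
step = 22 // speed * 30[30]
if out >= step:
    speed = speed[2]
if 40 > 6:
    step = step + 8 % 34
weight = weight[23]
handle(39)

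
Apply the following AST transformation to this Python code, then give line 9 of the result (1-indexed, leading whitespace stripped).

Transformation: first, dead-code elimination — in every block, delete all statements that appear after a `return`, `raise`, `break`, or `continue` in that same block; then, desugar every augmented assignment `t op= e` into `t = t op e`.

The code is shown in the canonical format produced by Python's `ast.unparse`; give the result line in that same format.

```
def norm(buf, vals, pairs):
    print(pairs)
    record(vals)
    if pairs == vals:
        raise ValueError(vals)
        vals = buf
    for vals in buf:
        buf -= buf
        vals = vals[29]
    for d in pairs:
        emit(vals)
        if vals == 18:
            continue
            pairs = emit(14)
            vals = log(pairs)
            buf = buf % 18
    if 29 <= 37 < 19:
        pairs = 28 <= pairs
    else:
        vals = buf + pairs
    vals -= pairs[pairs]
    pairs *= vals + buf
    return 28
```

for d in pairs:

Transformed code:
def norm(buf, vals, pairs):
    print(pairs)
    record(vals)
    if pairs == vals:
        raise ValueError(vals)
    for vals in buf:
        buf = buf - buf
        vals = vals[29]
    for d in pairs:
        emit(vals)
        if vals == 18:
            continue
    if 29 <= 37 < 19:
        pairs = 28 <= pairs
    else:
        vals = buf + pairs
    vals = vals - pairs[pairs]
    pairs = pairs * (vals + buf)
    return 28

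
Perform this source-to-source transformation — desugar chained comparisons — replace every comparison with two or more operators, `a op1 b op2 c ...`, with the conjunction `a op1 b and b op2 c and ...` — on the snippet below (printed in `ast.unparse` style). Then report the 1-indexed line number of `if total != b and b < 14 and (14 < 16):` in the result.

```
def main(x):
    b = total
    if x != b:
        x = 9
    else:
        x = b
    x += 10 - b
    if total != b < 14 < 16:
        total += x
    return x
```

8

Transformed code:
def main(x):
    b = total
    if x != b:
        x = 9
    else:
        x = b
    x += 10 - b
    if total != b and b < 14 and (14 < 16):
        total += x
    return x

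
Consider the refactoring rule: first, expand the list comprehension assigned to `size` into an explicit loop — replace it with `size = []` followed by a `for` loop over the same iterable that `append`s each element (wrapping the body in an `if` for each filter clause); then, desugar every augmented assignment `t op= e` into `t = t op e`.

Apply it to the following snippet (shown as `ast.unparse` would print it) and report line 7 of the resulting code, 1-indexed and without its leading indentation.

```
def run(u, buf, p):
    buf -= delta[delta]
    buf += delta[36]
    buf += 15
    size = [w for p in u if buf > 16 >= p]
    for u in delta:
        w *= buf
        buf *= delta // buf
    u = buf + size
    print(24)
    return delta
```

if buf > 16 >= p:

Transformed code:
def run(u, buf, p):
    buf = buf - delta[delta]
    buf = buf + delta[36]
    buf = buf + 15
    size = []
    for p in u:
        if buf > 16 >= p:
            size.append(w)
    for u in delta:
        w = w * buf
        buf = buf * (delta // buf)
    u = buf + size
    print(24)
    return delta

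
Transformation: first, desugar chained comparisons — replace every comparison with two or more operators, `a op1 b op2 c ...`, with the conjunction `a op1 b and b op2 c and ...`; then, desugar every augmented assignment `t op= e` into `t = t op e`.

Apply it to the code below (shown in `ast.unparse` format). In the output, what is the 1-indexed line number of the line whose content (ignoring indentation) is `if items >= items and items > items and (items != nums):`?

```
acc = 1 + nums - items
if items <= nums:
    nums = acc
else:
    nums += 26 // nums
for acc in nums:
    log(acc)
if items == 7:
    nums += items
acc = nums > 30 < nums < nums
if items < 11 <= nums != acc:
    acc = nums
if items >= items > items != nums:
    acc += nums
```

13

Transformed code:
acc = 1 + nums - items
if items <= nums:
    nums = acc
else:
    nums = nums + 26 // nums
for acc in nums:
    log(acc)
if items == 7:
    nums = nums + items
acc = nums > 30 and 30 < nums and (nums < nums)
if items < 11 and 11 <= nums and (nums != acc):
    acc = nums
if items >= items and items > items and (items != nums):
    acc = acc + nums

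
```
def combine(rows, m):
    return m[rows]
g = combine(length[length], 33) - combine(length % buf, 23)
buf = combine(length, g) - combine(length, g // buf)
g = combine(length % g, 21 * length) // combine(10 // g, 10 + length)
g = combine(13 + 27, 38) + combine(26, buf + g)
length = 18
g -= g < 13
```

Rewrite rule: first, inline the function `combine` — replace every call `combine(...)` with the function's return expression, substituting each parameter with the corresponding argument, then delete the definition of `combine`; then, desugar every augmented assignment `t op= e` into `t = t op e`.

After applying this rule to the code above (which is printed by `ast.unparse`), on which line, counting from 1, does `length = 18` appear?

5

Transformed code:
g = 33[length[length]] - 23[length % buf]
buf = g[length] - (g // buf)[length]
g = (21 * length)[length % g] // (10 + length)[10 // g]
g = 38[13 + 27] + (buf + g)[26]
length = 18
g = g - (g < 13)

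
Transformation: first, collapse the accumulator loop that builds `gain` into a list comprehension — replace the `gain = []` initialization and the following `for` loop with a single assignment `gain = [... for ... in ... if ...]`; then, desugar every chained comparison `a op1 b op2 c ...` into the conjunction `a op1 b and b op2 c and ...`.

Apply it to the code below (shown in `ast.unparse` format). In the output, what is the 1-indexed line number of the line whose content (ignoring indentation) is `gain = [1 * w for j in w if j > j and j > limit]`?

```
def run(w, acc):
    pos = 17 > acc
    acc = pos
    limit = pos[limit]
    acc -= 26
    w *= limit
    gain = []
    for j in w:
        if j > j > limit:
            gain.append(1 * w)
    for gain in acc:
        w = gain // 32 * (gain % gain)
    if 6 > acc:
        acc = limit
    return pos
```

7

Transformed code:
def run(w, acc):
    pos = 17 > acc
    acc = pos
    limit = pos[limit]
    acc -= 26
    w *= limit
    gain = [1 * w for j in w if j > j and j > limit]
    for gain in acc:
        w = gain // 32 * (gain % gain)
    if 6 > acc:
        acc = limit
    return pos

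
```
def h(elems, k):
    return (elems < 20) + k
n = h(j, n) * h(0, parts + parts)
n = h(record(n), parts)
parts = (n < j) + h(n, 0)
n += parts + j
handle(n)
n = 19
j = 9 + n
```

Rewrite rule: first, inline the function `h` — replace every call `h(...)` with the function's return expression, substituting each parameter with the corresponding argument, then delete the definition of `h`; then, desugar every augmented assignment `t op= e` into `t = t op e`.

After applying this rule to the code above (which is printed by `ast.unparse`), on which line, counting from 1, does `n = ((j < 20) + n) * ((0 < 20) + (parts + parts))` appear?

Transformed code:
n = ((j < 20) + n) * ((0 < 20) + (parts + parts))
n = (record(n) < 20) + parts
parts = (n < j) + ((n < 20) + 0)
n = n + (parts + j)
handle(n)
n = 19
j = 9 + n

1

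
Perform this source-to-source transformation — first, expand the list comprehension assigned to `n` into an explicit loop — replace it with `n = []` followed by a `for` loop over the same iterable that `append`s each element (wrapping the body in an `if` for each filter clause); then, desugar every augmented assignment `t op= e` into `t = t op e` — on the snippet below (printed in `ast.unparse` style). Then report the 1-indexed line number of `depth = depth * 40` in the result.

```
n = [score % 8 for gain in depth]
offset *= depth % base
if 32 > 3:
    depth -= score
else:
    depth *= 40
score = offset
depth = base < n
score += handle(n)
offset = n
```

8

Transformed code:
n = []
for gain in depth:
    n.append(score % 8)
offset = offset * (depth % base)
if 32 > 3:
    depth = depth - score
else:
    depth = depth * 40
score = offset
depth = base < n
score = score + handle(n)
offset = n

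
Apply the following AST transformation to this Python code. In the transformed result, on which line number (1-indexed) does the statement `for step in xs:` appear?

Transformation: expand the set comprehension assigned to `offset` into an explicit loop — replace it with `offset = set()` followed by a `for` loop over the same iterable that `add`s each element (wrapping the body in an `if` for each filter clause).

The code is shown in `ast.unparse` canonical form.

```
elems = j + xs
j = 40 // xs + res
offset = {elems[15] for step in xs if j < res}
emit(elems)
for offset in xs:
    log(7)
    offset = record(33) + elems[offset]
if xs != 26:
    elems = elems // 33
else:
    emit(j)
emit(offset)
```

4

Transformed code:
elems = j + xs
j = 40 // xs + res
offset = set()
for step in xs:
    if j < res:
        offset.add(elems[15])
emit(elems)
for offset in xs:
    log(7)
    offset = record(33) + elems[offset]
if xs != 26:
    elems = elems // 33
else:
    emit(j)
emit(offset)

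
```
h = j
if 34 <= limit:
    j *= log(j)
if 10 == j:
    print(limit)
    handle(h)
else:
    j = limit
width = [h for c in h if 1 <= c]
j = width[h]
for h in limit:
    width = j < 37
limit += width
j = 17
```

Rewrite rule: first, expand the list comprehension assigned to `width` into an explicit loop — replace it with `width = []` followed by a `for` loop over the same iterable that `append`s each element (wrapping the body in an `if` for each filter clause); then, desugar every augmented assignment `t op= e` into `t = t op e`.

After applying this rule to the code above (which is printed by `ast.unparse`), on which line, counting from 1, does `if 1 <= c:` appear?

11

Transformed code:
h = j
if 34 <= limit:
    j = j * log(j)
if 10 == j:
    print(limit)
    handle(h)
else:
    j = limit
width = []
for c in h:
    if 1 <= c:
        width.append(h)
j = width[h]
for h in limit:
    width = j < 37
limit = limit + width
j = 17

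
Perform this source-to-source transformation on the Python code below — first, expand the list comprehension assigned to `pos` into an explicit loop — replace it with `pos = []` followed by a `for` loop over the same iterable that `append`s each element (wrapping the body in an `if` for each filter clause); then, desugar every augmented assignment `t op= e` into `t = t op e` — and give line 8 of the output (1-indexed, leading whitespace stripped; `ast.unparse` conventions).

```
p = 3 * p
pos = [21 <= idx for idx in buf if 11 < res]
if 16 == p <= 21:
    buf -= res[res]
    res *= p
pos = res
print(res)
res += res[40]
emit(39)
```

Transformed code:
p = 3 * p
pos = []
for idx in buf:
    if 11 < res:
        pos.append(21 <= idx)
if 16 == p <= 21:
    buf = buf - res[res]
    res = res * p
pos = res
print(res)
res = res + res[40]
emit(39)

res = res * p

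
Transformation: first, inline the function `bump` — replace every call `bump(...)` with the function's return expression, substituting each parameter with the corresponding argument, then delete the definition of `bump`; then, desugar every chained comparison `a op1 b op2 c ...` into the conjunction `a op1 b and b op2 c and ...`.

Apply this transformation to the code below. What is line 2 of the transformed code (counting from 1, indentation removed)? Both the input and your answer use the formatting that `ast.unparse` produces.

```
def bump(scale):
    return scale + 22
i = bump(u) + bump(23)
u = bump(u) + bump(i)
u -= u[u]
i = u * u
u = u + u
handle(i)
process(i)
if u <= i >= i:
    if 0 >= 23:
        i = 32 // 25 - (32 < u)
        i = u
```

Transformed code:
i = u + 22 + (23 + 22)
u = u + 22 + (i + 22)
u -= u[u]
i = u * u
u = u + u
handle(i)
process(i)
if u <= i and i >= i:
    if 0 >= 23:
        i = 32 // 25 - (32 < u)
        i = u

u = u + 22 + (i + 22)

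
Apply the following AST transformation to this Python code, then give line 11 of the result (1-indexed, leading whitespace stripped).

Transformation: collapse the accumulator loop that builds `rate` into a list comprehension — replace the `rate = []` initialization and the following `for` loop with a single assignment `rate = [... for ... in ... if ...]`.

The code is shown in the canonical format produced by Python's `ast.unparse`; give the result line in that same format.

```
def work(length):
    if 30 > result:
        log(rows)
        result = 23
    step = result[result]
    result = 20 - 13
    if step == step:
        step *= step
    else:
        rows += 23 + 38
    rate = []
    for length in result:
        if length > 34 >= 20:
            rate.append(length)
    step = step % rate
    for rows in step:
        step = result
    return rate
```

rate = [length for length in result if length > 34 >= 20]

Transformed code:
def work(length):
    if 30 > result:
        log(rows)
        result = 23
    step = result[result]
    result = 20 - 13
    if step == step:
        step *= step
    else:
        rows += 23 + 38
    rate = [length for length in result if length > 34 >= 20]
    step = step % rate
    for rows in step:
        step = result
    return rate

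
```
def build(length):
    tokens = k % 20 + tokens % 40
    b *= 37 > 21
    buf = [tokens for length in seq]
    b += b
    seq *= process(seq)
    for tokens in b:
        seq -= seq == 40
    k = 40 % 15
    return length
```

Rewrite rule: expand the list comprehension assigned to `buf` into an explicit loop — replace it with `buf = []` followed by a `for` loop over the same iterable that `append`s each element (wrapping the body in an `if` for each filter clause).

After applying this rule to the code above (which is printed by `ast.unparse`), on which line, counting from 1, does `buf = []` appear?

Transformed code:
def build(length):
    tokens = k % 20 + tokens % 40
    b *= 37 > 21
    buf = []
    for length in seq:
        buf.append(tokens)
    b += b
    seq *= process(seq)
    for tokens in b:
        seq -= seq == 40
    k = 40 % 15
    return length

4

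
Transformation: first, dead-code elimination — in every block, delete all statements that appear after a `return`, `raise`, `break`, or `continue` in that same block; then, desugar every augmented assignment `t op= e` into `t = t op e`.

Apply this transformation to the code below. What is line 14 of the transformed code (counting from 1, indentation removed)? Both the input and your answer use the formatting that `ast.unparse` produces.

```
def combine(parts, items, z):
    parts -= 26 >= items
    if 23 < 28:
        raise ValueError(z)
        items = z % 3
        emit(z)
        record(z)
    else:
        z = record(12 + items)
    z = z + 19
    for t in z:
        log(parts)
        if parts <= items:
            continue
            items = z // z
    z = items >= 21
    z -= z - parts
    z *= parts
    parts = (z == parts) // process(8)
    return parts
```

z = z * parts

Transformed code:
def combine(parts, items, z):
    parts = parts - (26 >= items)
    if 23 < 28:
        raise ValueError(z)
    else:
        z = record(12 + items)
    z = z + 19
    for t in z:
        log(parts)
        if parts <= items:
            continue
    z = items >= 21
    z = z - (z - parts)
    z = z * parts
    parts = (z == parts) // process(8)
    return parts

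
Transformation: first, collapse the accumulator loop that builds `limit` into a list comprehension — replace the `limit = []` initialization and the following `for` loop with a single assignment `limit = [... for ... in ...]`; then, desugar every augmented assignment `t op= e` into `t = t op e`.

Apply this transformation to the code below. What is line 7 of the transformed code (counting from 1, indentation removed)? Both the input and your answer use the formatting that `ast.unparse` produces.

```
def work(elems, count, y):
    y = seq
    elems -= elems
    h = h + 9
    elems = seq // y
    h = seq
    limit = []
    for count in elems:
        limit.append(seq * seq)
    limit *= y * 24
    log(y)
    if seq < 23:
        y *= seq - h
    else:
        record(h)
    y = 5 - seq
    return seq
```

limit = [seq * seq for count in elems]

Transformed code:
def work(elems, count, y):
    y = seq
    elems = elems - elems
    h = h + 9
    elems = seq // y
    h = seq
    limit = [seq * seq for count in elems]
    limit = limit * (y * 24)
    log(y)
    if seq < 23:
        y = y * (seq - h)
    else:
        record(h)
    y = 5 - seq
    return seq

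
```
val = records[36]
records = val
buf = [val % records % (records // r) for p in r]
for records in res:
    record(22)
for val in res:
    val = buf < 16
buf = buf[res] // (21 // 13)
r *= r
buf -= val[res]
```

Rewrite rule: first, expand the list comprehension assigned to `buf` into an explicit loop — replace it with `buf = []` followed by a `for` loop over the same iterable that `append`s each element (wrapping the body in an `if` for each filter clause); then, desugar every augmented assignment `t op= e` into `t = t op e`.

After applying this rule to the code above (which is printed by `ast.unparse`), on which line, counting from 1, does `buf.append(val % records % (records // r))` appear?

5

Transformed code:
val = records[36]
records = val
buf = []
for p in r:
    buf.append(val % records % (records // r))
for records in res:
    record(22)
for val in res:
    val = buf < 16
buf = buf[res] // (21 // 13)
r = r * r
buf = buf - val[res]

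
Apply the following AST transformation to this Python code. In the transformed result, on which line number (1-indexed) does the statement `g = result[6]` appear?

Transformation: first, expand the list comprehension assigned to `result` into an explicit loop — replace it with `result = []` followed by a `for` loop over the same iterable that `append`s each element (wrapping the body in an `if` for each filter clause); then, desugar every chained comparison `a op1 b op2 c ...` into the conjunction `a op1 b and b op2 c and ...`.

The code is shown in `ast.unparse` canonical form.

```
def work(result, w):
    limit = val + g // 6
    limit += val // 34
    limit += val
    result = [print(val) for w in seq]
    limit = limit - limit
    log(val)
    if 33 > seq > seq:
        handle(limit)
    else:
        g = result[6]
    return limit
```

13

Transformed code:
def work(result, w):
    limit = val + g // 6
    limit += val // 34
    limit += val
    result = []
    for w in seq:
        result.append(print(val))
    limit = limit - limit
    log(val)
    if 33 > seq and seq > seq:
        handle(limit)
    else:
        g = result[6]
    return limit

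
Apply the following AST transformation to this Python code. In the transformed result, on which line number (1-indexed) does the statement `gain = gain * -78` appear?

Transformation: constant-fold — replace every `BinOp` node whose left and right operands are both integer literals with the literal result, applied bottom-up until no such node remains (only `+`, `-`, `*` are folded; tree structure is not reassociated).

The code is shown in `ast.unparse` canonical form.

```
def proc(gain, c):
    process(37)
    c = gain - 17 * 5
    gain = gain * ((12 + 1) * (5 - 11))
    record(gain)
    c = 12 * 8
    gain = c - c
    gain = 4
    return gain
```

Transformed code:
def proc(gain, c):
    process(37)
    c = gain - 85
    gain = gain * -78
    record(gain)
    c = 96
    gain = c - c
    gain = 4
    return gain

4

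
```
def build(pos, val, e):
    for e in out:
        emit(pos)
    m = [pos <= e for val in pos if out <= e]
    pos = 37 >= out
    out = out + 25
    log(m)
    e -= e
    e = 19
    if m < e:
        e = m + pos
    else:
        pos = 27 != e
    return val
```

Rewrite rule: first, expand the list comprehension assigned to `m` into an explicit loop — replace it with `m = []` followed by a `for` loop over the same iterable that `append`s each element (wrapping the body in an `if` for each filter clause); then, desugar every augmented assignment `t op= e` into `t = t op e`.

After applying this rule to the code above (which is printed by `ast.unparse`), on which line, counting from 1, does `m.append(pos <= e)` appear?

7

Transformed code:
def build(pos, val, e):
    for e in out:
        emit(pos)
    m = []
    for val in pos:
        if out <= e:
            m.append(pos <= e)
    pos = 37 >= out
    out = out + 25
    log(m)
    e = e - e
    e = 19
    if m < e:
        e = m + pos
    else:
        pos = 27 != e
    return val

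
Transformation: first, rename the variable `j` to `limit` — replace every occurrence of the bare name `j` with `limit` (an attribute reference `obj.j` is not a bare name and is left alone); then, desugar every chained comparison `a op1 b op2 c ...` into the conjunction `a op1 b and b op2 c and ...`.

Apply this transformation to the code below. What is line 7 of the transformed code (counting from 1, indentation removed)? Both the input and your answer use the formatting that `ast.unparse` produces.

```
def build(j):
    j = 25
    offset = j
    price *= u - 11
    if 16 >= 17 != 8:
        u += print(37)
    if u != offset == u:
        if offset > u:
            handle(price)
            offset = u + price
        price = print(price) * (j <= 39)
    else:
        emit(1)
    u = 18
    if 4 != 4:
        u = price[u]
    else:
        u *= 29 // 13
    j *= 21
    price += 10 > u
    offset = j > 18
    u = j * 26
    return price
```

if u != offset and offset == u:

Transformed code:
def build(limit):
    limit = 25
    offset = limit
    price *= u - 11
    if 16 >= 17 and 17 != 8:
        u += print(37)
    if u != offset and offset == u:
        if offset > u:
            handle(price)
            offset = u + price
        price = print(price) * (limit <= 39)
    else:
        emit(1)
    u = 18
    if 4 != 4:
        u = price[u]
    else:
        u *= 29 // 13
    limit *= 21
    price += 10 > u
    offset = limit > 18
    u = limit * 26
    return price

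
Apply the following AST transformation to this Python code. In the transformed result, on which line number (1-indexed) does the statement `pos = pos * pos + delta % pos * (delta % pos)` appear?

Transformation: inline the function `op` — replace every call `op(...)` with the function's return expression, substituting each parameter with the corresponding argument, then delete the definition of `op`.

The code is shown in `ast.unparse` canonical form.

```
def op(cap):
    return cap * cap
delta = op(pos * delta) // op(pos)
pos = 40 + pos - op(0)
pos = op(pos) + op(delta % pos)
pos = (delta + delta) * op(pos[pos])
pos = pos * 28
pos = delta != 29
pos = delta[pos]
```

Transformed code:
delta = pos * delta * (pos * delta) // (pos * pos)
pos = 40 + pos - 0 * 0
pos = pos * pos + delta % pos * (delta % pos)
pos = (delta + delta) * (pos[pos] * pos[pos])
pos = pos * 28
pos = delta != 29
pos = delta[pos]

3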